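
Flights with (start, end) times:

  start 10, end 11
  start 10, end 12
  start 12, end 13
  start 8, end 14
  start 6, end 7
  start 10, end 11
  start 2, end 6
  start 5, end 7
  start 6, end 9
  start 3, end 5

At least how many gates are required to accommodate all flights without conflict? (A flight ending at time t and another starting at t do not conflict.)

4

The answer is the maximum number of intervals overlapping at any instant.
starts: [2, 3, 5, 6, 6, 8, 10, 10, 10, 12]
ends:   [5, 6, 7, 7, 9, 11, 11, 12, 13, 14]
s2→1 s3→2 e5→1 s5→2 e6→1 s6→2 s6→3 e7→2 e7→1 s8→2 e9→1 s10→2 s10→3 s10→4  — peak 4.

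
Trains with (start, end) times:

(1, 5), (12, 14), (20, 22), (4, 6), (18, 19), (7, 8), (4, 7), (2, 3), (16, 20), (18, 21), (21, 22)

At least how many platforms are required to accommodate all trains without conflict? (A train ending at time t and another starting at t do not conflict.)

Events (time:±→running): 1:+→1 2:+→2 3:-→1 4:+→2 4:+→3 … peak 3.

3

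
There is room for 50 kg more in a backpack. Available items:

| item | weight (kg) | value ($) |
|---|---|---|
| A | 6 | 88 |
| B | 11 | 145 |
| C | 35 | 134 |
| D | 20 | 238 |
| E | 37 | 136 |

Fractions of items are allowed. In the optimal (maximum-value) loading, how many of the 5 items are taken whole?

Sort by value per unit weight and fill in that order.
Order: A (88/6=14.67) > B (145/11=13.18) > D (238/20=11.90) > C (134/35=3.83) > E (136/37=3.68)
Fill: take A (6 @ 88) → take B (11 @ 145) → take D (20 @ 238) → take 13/35 of C → 49.77; 50/50 used.
3 item(s) taken whole; one partial (take 13/35 of C).

3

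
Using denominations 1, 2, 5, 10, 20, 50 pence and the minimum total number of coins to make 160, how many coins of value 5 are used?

160 − 3×50→10 − 1×10→0
Count of 5: 0

0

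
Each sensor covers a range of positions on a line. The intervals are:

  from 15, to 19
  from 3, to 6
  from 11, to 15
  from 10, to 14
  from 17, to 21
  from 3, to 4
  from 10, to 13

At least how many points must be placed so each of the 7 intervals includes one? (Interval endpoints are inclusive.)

Process intervals by earliest right end; each time one isn't hit yet, stab at its right endpoint.
Sorted: [3,4] [3,6] [10,13] [10,14] [11,15] [15,19] [17,21]
{[3,4],[3,6]} hit by 4; {[10,13],[10,14],[11,15]} hit by 13; {[15,19],[17,21]} hit by 19.
Points: 4, 13, 19 (3 total).

3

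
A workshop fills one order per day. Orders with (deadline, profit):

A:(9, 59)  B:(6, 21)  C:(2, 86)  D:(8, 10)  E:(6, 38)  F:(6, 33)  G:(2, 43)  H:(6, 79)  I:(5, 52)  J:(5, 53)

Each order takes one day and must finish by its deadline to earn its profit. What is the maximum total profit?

Take jobs in profit order; each goes to the latest open slot no later than its deadline.
By profit: C(d2,86), H(d6,79), A(d9,59), J(d5,53), I(d5,52), G(d2,43), E(d6,38), F(d6,33), B(d6,21), D(d8,10)
C→slot 2; H→slot 6; A→slot 9; J→slot 5; I→slot 4; G→slot 1; E→slot 3; F skipped; B skipped; D→slot 8.
Profit = 43 + 86 + 38 + 52 + 53 + 79 + 10 + 59 = 420

420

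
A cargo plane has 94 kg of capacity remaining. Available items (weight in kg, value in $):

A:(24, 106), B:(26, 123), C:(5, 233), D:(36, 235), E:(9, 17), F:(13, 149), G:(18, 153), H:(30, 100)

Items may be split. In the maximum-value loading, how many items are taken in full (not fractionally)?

4

Order: C (233/5=46.60) > F (149/13=11.46) > G (153/18=8.50) > D (235/36=6.53) > B (123/26=4.73) > A (106/24=4.42) > H (100/30=3.33) > E (17/9=1.89)
Fill: take C (5 @ 233) → take F (13 @ 149) → take G (18 @ 153) → take D (36 @ 235) → take 22/26 of B → 104.08; 94/94 used.
4 item(s) taken whole; one partial (take 22/26 of B).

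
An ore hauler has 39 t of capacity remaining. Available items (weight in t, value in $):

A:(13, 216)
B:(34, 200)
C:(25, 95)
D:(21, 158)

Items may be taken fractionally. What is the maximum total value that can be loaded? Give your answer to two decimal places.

Ratios (sorted): A 16.62, D 7.52, B 5.88, C 3.80
take A (13 @ 216); take D (21 @ 158); take 5/34 of B → 29.41. Capacity used 39/39.
Total value = 403.41

403.41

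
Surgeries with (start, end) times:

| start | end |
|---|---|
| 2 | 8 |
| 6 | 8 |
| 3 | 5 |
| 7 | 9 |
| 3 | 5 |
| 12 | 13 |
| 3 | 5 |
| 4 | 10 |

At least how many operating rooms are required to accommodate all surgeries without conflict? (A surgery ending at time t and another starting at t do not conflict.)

5

The answer is the maximum number of intervals overlapping at any instant.
starts: [2, 3, 3, 3, 4, 6, 7, 12]
ends:   [5, 5, 5, 8, 8, 9, 10, 13]
s2→1 s3→2 s3→3 s3→4 s4→5  — peak 5.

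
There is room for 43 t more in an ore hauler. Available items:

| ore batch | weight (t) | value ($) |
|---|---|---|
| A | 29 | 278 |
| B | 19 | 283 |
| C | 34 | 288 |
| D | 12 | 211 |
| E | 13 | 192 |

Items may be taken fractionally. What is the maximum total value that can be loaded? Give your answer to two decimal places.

Order: D (211/12=17.58) > B (283/19=14.89) > E (192/13=14.77) > A (278/29=9.59) > C (288/34=8.47)
Fill: take D (12 @ 211) → take B (19 @ 283) → take 12/13 of E → 177.23; 43/43 used.
Total value = 671.23

671.23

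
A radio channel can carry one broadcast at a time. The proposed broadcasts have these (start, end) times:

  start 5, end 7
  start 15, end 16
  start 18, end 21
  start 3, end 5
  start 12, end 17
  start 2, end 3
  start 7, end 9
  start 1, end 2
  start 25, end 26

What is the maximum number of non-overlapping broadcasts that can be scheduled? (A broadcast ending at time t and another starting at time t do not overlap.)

8

Greedy by earliest finish: after sorting by end time, pick each interval compatible with the last pick.
By end time: (1,2), (2,3), (3,5), (5,7), (7,9), (15,16), (12,17), (18,21), (25,26).
Pick (1,2); next start ≥ 2 → (2,3); next start ≥ 3 → (3,5); next start ≥ 5 → (5,7); next start ≥ 7 → (7,9); next start ≥ 9 → (15,16); next start ≥ 16 → (18,21); next start ≥ 21 → (25,26).
Selected 8 broadcasts.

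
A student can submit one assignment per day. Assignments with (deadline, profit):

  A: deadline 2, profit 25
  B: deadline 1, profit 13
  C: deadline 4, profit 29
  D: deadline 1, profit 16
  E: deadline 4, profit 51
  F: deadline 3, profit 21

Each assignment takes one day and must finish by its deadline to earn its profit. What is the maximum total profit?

126

Sort by profit descending; place each in the latest free slot ≤ its deadline.
Profit order: E=51 C=29 A=25 F=21 D=16 B=13
Assign: E→slot 4, C→slot 3, A→slot 2, F→slot 1, D skipped, B skipped.
Slots: [1:F] [2:A] [3:C] [4:E]
Profit = 21 + 25 + 29 + 51 = 126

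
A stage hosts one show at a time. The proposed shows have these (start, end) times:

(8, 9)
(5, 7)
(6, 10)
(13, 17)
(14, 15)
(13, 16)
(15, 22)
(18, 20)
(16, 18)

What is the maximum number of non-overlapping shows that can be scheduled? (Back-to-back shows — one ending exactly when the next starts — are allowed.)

Sorted by end: (5,7)  (8,9)  (6,10)  (14,15)  (13,16)  (13,17)  (16,18)  (18,20)  (15,22)
take (5,7); take (8,9); take (14,15); skip (13,16); skip (13,17); take (16,18); take (18,20); skip (15,22).
Selected 5 shows.

5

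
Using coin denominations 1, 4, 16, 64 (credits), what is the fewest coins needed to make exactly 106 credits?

Use the largest denomination that fits, subtract, and repeat.
106 = 1×64 + 2×16 + 2×4 + 2×1
Total coins = 1 + 2 + 2 + 2 = 7

7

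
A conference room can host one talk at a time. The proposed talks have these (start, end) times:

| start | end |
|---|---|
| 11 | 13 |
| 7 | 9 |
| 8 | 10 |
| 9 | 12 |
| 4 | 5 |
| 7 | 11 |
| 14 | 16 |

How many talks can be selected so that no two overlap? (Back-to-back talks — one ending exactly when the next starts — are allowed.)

Sorted by end: (4,5)  (7,9)  (8,10)  (7,11)  (9,12)  (11,13)  (14,16)
take (4,5); take (7,9); skip (8,10); take (9,12); take (14,16).
Selected 4 talks.

4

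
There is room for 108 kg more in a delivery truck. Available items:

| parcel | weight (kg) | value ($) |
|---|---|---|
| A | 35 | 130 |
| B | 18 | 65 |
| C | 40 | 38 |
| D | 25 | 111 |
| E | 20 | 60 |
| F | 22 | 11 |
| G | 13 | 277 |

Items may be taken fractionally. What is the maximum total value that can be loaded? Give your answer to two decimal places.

634.00

Ratios (sorted): G 21.31, D 4.44, A 3.71, B 3.61, E 3.00, C 0.95, F 0.50
take G (13 @ 277); take D (25 @ 111); take A (35 @ 130); take B (18 @ 65); take 17/20 of E → 51.00. Capacity used 108/108.
Total value = 634.00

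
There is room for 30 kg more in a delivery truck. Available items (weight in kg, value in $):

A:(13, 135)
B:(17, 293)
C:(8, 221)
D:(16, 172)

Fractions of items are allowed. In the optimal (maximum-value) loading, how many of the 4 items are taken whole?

Sort by value per unit weight and fill in that order.
Order: C (221/8=27.62) > B (293/17=17.24) > D (172/16=10.75) > A (135/13=10.38)
Fill: take C (8 @ 221) → take B (17 @ 293) → take 5/16 of D → 53.75; 30/30 used.
2 item(s) taken whole; one partial (take 5/16 of D).

2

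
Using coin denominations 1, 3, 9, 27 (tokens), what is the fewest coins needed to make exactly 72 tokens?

4

72 = 2×27 + 2×9
Total coins = 2 + 2 = 4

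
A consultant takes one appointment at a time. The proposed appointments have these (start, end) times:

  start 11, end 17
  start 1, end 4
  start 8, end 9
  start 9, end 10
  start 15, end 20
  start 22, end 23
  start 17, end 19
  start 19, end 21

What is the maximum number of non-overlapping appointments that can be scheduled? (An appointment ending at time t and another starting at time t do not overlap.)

7

Greedy by earliest finish: after sorting by end time, pick each interval compatible with the last pick.
Sorted by end: (1,4)  (8,9)  (9,10)  (11,17)  (17,19)  (15,20)  (19,21)  (22,23)
take (1,4); take (8,9); take (9,10); take (11,17); take (17,19); skip (15,20); take (19,21); take (22,23).
Selected 7 appointments.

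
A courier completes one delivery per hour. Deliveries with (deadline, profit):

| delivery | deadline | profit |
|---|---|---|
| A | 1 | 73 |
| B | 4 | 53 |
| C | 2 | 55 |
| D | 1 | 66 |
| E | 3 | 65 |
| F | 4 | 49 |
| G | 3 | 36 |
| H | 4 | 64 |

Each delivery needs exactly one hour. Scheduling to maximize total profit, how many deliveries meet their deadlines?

4

Sort by profit descending; place each in the latest free slot ≤ its deadline.
Profit order: A=73 D=66 E=65 H=64 C=55 B=53 F=49 G=36
Assign: A→slot 1, D skipped, E→slot 3, H→slot 4, C→slot 2, B skipped, F skipped, G skipped.
Slots: [1:A] [2:C] [3:E] [4:H]
4 of 8 scheduled.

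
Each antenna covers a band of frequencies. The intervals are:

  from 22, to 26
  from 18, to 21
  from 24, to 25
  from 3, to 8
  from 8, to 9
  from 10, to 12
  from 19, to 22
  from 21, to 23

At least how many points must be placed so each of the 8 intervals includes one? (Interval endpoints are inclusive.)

4

Sort by right endpoint; whenever an interval is uncovered, place a point at its right end.
Sorted: [3,8] [8,9] [10,12] [18,21] [19,22] [21,23] [24,25] [22,26]
{[3,8],[8,9]} hit by 8; {[10,12]} hit by 12; {[18,21],[19,22],[21,23]} hit by 21; {[24,25],[22,26]} hit by 25.
Points: 8, 12, 21, 25 (4 total).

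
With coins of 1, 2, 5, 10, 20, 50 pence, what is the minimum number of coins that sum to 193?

Greedy: take as many of the largest coin as possible, then repeat with the remainder.
193 − 3×50→43 − 2×20→3 − 1×2→1 − 1×1→0
Total coins = 3 + 2 + 1 + 1 = 7

7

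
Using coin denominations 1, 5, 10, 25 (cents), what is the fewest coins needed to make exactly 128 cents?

Use the largest denomination that fits, subtract, and repeat.
128 = 5×25 + 3×1
Total coins = 5 + 3 = 8

8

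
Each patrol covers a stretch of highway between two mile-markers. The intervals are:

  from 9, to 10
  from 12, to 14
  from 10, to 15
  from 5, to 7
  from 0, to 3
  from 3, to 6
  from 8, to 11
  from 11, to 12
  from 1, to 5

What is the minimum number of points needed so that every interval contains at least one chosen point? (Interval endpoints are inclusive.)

4

By right end: [0,3]  [1,5]  [3,6]  [5,7]  [9,10]  [8,11]  [11,12]  [12,14]  [10,15]
[0,3] uncovered → point at 3; [5,7] uncovered → point at 7; [9,10] uncovered → point at 10; [11,12] uncovered → point at 12.
Points: 3, 7, 10, 12 (4 total).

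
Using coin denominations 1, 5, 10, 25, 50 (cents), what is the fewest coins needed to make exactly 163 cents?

163 = 3×50 + 1×10 + 3×1
Total coins = 3 + 1 + 3 = 7

7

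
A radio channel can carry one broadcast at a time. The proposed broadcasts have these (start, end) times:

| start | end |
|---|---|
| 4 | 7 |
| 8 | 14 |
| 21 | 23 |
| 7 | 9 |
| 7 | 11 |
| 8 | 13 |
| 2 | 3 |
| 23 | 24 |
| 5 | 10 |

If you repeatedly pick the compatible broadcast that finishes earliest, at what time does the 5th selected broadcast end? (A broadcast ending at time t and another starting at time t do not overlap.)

24

Sorted by end: (2,3)  (4,7)  (7,9)  (5,10)  (7,11)  (8,13)  (8,14)  (21,23)  (23,24)
take (2,3); take (4,7); take (7,9); skip (8,13); skip (8,14); take (21,23); take (23,24).
Selected: (2,3) (4,7) (7,9) (21,23) (23,24)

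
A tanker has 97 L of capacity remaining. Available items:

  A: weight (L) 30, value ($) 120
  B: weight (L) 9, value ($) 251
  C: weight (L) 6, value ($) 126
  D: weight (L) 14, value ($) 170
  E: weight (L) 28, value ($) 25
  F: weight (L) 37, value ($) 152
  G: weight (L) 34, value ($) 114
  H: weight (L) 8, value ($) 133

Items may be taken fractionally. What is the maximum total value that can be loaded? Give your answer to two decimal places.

Sort by value per unit weight and fill in that order.
Ratios (sorted): B 27.89, C 21.00, H 16.62, D 12.14, F 4.11, A 4.00, G 3.35, E 0.89
take B (9 @ 251); take C (6 @ 126); take H (8 @ 133); take D (14 @ 170); take F (37 @ 152); take 23/30 of A → 92.00. Capacity used 97/97.
Total value = 924.00

924.00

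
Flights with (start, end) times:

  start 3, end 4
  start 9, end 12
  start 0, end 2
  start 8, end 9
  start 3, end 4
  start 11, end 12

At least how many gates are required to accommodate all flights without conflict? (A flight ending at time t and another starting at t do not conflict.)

2

The answer is the maximum number of intervals overlapping at any instant.
Events (time:±→running): 0:+→1 2:-→0 3:+→1 3:+→2 … peak 2.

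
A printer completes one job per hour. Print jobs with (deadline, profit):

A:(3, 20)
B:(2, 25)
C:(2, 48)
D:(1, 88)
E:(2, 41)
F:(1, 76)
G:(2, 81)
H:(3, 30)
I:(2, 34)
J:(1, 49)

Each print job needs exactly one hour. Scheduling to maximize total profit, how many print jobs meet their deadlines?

3

Profit order: D=88 G=81 F=76 J=49 C=48 E=41 I=34 H=30 B=25 A=20
Assign: D→slot 1, G→slot 2, F skipped, J skipped, C skipped, E skipped, I skipped, H→slot 3, B skipped, A skipped.
Slots: [1:D] [2:G] [3:H]
3 of 10 scheduled.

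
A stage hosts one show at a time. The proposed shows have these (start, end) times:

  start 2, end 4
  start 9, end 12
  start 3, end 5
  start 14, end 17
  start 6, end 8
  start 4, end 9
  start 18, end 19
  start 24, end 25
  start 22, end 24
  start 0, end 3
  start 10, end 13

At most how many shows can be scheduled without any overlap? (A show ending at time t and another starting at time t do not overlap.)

Order by finish time; keep every interval that doesn't clash with the previous kept one.
By end time: (0,3), (2,4), (3,5), (6,8), (4,9), (9,12), (10,13), (14,17), (18,19), (22,24), (24,25).
Pick (0,3); next start ≥ 3 → (3,5); next start ≥ 5 → (6,8); next start ≥ 8 → (9,12); next start ≥ 12 → (14,17); next start ≥ 17 → (18,19); next start ≥ 19 → (22,24); next start ≥ 24 → (24,25).
Selected 8 shows.

8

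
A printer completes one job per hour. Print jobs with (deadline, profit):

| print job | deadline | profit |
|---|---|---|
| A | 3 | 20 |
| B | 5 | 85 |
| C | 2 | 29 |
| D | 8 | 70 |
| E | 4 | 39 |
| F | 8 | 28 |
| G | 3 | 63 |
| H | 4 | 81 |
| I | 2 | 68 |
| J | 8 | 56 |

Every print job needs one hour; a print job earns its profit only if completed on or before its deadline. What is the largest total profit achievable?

Sort by profit descending; place each in the latest free slot ≤ its deadline.
By profit: B(d5,85), H(d4,81), D(d8,70), I(d2,68), G(d3,63), J(d8,56), E(d4,39), C(d2,29), F(d8,28), A(d3,20)
B→slot 5; H→slot 4; D→slot 8; I→slot 2; G→slot 3; J→slot 7; E→slot 1; C skipped; F→slot 6; A skipped.
Profit = 39 + 68 + 63 + 81 + 85 + 28 + 56 + 70 = 490

490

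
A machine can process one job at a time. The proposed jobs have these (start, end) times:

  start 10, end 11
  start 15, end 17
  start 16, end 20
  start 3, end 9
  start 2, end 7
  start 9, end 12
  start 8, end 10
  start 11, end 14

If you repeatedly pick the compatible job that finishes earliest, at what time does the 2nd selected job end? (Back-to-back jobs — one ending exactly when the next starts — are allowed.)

Sorted by end: (2,7)  (3,9)  (8,10)  (10,11)  (9,12)  (11,14)  (15,17)  (16,20)
take (2,7); take (8,10); take (10,11); take (11,14); take (15,17).
Selected: (2,7) (8,10) (10,11) (11,14) (15,17)

10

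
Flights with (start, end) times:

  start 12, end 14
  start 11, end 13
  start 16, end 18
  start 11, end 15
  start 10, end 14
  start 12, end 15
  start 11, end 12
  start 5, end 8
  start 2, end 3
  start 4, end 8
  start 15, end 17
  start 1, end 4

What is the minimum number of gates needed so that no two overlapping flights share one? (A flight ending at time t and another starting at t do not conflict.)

5

Events (time:±→running): 1:+→1 2:+→2 3:-→1 4:-→0 4:+→1 5:+→2 8:-→1 8:-→0 10:+→1 11:+→2 11:+→3 11:+→4 12:-→3 12:+→4 12:+→5 … peak 5.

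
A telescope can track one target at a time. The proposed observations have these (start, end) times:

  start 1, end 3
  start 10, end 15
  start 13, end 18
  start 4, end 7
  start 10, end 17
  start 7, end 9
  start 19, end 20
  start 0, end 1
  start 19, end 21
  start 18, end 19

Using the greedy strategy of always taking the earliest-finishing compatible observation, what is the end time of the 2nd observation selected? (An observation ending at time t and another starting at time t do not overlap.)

Order by finish time; keep every interval that doesn't clash with the previous kept one.
By end time: (0,1), (1,3), (4,7), (7,9), (10,15), (10,17), (13,18), (18,19), (19,20), (19,21).
Pick (0,1); next start ≥ 1 → (1,3); next start ≥ 3 → (4,7); next start ≥ 7 → (7,9); next start ≥ 9 → (10,15); next start ≥ 15 → (18,19); next start ≥ 19 → (19,20).
Selected: (0,1) (1,3) (4,7) (7,9) (10,15) (18,19) (19,20)

3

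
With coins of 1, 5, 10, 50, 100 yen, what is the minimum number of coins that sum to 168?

168 − 1×100→68 − 1×50→18 − 1×10→8 − 1×5→3 − 3×1→0
Total coins = 1 + 1 + 1 + 1 + 3 = 7

7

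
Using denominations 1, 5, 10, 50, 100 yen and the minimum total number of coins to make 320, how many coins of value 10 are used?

2

Greedy: take as many of the largest coin as possible, then repeat with the remainder.
320 − 3×100→20 − 2×10→0
Count of 10: 2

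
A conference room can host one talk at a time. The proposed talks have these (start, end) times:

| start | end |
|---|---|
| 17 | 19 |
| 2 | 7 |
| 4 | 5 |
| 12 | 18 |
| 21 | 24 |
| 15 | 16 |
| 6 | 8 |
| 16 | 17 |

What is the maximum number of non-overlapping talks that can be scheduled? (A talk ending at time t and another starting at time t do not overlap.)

Sorted by end: (4,5)  (2,7)  (6,8)  (15,16)  (16,17)  (12,18)  (17,19)  (21,24)
take (4,5); take (6,8); take (15,16); take (16,17); take (17,19); take (21,24).
Selected 6 talks.

6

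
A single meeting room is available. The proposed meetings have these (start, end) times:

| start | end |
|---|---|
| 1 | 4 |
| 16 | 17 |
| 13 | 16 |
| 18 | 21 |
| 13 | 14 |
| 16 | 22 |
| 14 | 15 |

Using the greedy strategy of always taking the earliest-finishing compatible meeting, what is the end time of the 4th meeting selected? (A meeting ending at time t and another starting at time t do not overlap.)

17

Sorted by end: (1,4)  (13,14)  (14,15)  (13,16)  (16,17)  (18,21)  (16,22)
take (1,4); take (13,14); take (14,15); skip (13,16); take (16,17); take (18,21); skip (16,22).
Selected: (1,4) (13,14) (14,15) (16,17) (18,21)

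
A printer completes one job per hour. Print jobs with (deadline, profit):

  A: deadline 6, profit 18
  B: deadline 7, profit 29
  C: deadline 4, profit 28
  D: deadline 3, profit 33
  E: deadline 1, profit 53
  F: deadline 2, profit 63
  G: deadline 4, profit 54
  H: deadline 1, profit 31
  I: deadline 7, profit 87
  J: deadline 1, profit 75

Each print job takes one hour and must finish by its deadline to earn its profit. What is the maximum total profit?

Sort by profit descending; place each in the latest free slot ≤ its deadline.
By profit: I(d7,87), J(d1,75), F(d2,63), G(d4,54), E(d1,53), D(d3,33), H(d1,31), B(d7,29), C(d4,28), A(d6,18)
I→slot 7; J→slot 1; F→slot 2; G→slot 4; E skipped; D→slot 3; H skipped; B→slot 6; C skipped; A→slot 5.
Profit = 75 + 63 + 33 + 54 + 18 + 29 + 87 = 359

359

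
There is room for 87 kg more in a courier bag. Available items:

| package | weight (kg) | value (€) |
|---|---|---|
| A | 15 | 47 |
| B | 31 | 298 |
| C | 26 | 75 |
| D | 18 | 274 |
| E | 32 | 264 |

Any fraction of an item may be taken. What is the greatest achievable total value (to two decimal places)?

854.80

Greedy by value/weight ratio, highest first.
Ratios (sorted): D 15.22, B 9.61, E 8.25, A 3.13, C 2.88
take D (18 @ 274); take B (31 @ 298); take E (32 @ 264); take 6/15 of A → 18.80. Capacity used 87/87.
Total value = 854.80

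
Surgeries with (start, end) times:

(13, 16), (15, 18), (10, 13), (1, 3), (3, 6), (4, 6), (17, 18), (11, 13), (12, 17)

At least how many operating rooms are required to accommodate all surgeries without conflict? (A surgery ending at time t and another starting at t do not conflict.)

3

The answer is the maximum number of intervals overlapping at any instant.
Events (time:±→running): 1:+→1 3:-→0 3:+→1 4:+→2 6:-→1 6:-→0 10:+→1 11:+→2 12:+→3 … peak 3.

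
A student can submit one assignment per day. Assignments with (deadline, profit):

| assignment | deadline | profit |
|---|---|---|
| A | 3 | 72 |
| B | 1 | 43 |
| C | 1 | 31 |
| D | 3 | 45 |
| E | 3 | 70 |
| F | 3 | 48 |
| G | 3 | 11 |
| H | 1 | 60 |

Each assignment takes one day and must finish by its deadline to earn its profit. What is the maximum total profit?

Sort by profit descending; place each in the latest free slot ≤ its deadline.
By profit: A(d3,72), E(d3,70), H(d1,60), F(d3,48), D(d3,45), B(d1,43), C(d1,31), G(d3,11)
A→slot 3; E→slot 2; H→slot 1; F skipped; D skipped; B skipped; C skipped; G skipped.
Profit = 60 + 70 + 72 = 202

202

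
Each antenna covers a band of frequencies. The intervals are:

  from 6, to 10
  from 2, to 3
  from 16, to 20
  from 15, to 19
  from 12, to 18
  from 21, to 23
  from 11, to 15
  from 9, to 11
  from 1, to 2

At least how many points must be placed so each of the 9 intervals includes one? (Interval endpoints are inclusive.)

Process intervals by earliest right end; each time one isn't hit yet, stab at its right endpoint.
By right end: [1,2]  [2,3]  [6,10]  [9,11]  [11,15]  [12,18]  [15,19]  [16,20]  [21,23]
[1,2] uncovered → point at 2; [6,10] uncovered → point at 10; [11,15] uncovered → point at 15; [16,20] uncovered → point at 20; [21,23] uncovered → point at 23.
Points: 2, 10, 15, 20, 23 (5 total).

5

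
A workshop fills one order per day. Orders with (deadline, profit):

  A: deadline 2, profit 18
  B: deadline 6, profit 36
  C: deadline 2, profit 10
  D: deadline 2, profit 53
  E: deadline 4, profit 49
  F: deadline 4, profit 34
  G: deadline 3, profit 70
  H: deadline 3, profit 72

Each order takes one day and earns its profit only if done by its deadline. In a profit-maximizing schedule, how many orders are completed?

Sort by profit descending; place each in the latest free slot ≤ its deadline.
By profit: H(d3,72), G(d3,70), D(d2,53), E(d4,49), B(d6,36), F(d4,34), A(d2,18), C(d2,10)
H→slot 3; G→slot 2; D→slot 1; E→slot 4; B→slot 6; F skipped; A skipped; C skipped.
5 of 8 scheduled.

5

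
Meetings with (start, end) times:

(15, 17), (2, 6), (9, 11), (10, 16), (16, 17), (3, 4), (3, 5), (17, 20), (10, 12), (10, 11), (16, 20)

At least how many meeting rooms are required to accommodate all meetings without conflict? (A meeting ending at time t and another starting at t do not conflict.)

4

starts: [2, 3, 3, 9, 10, 10, 10, 15, 16, 16, 17]
ends:   [4, 5, 6, 11, 11, 12, 16, 17, 17, 20, 20]
s2→1 s3→2 s3→3 e4→2 e5→1 e6→0 s9→1 s10→2 s10→3 s10→4  — peak 4.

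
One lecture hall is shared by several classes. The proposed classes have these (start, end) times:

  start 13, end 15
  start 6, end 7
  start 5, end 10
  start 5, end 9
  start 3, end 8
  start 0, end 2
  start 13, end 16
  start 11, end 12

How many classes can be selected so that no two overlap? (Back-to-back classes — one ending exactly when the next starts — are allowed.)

4

Greedy by earliest finish: after sorting by end time, pick each interval compatible with the last pick.
By end time: (0,2), (6,7), (3,8), (5,9), (5,10), (11,12), (13,15), (13,16).
Pick (0,2); next start ≥ 2 → (6,7); next start ≥ 7 → (11,12); next start ≥ 12 → (13,15).
Selected 4 classes.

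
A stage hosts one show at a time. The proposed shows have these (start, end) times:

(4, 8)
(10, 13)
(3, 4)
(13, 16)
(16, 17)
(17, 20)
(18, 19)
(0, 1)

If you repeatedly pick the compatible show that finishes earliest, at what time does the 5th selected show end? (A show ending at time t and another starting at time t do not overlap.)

Greedy by earliest finish: after sorting by end time, pick each interval compatible with the last pick.
Sorted by end: (0,1)  (3,4)  (4,8)  (10,13)  (13,16)  (16,17)  (18,19)  (17,20)
take (0,1); take (3,4); take (4,8); take (10,13); take (13,16); take (16,17); take (18,19).
Selected: (0,1) (3,4) (4,8) (10,13) (13,16) (16,17) (18,19)

16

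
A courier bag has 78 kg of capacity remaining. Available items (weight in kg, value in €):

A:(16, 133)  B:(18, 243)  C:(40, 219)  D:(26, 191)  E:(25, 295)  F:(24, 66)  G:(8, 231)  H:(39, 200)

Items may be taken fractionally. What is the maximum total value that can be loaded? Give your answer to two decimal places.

Sort by value per unit weight and fill in that order.
Ratios (sorted): G 28.88, B 13.50, E 11.80, A 8.31, D 7.35, C 5.47, H 5.13, F 2.75
take G (8 @ 231); take B (18 @ 243); take E (25 @ 295); take A (16 @ 133); take 11/26 of D → 80.81. Capacity used 78/78.
Total value = 982.81

982.81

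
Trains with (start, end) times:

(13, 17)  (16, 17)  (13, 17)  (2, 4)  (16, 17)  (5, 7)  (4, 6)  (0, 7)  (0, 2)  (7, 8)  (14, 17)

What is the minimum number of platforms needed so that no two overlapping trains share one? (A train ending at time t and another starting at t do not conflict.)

Count concurrent intervals with a sweep; the peak is the room count.
Events (time:±→running): 0:+→1 0:+→2 2:-→1 2:+→2 4:-→1 4:+→2 5:+→3 6:-→2 7:-→1 7:-→0 7:+→1 8:-→0 13:+→1 13:+→2 14:+→3 16:+→4 16:+→5 … peak 5.

5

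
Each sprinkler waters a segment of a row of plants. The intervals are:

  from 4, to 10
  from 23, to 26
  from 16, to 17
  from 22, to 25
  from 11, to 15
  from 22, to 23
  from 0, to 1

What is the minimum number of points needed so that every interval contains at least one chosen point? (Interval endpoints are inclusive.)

5

By right end: [0,1]  [4,10]  [11,15]  [16,17]  [22,23]  [22,25]  [23,26]
[0,1] uncovered → point at 1; [4,10] uncovered → point at 10; [11,15] uncovered → point at 15; [16,17] uncovered → point at 17; [22,23] uncovered → point at 23.
Points: 1, 10, 15, 17, 23 (5 total).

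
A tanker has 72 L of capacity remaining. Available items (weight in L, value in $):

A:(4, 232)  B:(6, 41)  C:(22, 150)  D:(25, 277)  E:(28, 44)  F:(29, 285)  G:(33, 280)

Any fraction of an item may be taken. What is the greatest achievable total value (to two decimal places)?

Greedy by value/weight ratio, highest first.
Order: A (232/4=58.00) > D (277/25=11.08) > F (285/29=9.83) > G (280/33=8.48) > B (41/6=6.83) > C (150/22=6.82) > E (44/28=1.57)
Fill: take A (4 @ 232) → take D (25 @ 277) → take F (29 @ 285) → take 14/33 of G → 118.79; 72/72 used.
Total value = 912.79

912.79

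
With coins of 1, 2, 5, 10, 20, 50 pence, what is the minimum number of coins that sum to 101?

101 − 2×50→1 − 1×1→0
Total coins = 2 + 1 = 3

3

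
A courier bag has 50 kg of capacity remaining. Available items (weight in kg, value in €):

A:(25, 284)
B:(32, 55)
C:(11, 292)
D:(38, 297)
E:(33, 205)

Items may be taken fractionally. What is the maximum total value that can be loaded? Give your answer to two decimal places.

685.42

Order: C (292/11=26.55) > A (284/25=11.36) > D (297/38=7.82) > E (205/33=6.21) > B (55/32=1.72)
Fill: take C (11 @ 292) → take A (25 @ 284) → take 14/38 of D → 109.42; 50/50 used.
Total value = 685.42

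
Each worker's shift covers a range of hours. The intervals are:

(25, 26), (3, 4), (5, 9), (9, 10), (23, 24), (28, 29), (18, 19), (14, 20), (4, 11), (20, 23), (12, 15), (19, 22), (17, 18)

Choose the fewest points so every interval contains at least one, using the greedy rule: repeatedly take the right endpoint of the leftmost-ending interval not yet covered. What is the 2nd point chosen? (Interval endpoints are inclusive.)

9

Sort by right endpoint; whenever an interval is uncovered, place a point at its right end.
By right end: [3,4]  [5,9]  [9,10]  [4,11]  [12,15]  [17,18]  [18,19]  [14,20]  [19,22]  [20,23]  [23,24]  [25,26]  [28,29]
[3,4] uncovered → point at 4; [5,9] uncovered → point at 9; [12,15] uncovered → point at 15; [17,18] uncovered → point at 18; [19,22] uncovered → point at 22; [23,24] uncovered → point at 24; [25,26] uncovered → point at 26; [28,29] uncovered → point at 29.
Points: 4, 9, 15, 18, 22, 24, 26, 29 (8 total).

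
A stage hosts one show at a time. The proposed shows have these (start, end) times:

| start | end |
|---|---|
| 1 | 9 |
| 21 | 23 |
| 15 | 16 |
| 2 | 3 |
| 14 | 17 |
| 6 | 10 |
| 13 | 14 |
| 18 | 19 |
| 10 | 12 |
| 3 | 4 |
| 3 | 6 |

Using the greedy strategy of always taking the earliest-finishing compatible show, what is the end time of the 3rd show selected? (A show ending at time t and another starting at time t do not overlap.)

Order by finish time; keep every interval that doesn't clash with the previous kept one.
Sorted by end: (2,3)  (3,4)  (3,6)  (1,9)  (6,10)  (10,12)  (13,14)  (15,16)  (14,17)  (18,19)  (21,23)
take (2,3); take (3,4); skip (1,9); take (6,10); take (10,12); take (13,14); take (15,16); take (18,19); take (21,23).
Selected: (2,3) (3,4) (6,10) (10,12) (13,14) (15,16) (18,19) (21,23)

10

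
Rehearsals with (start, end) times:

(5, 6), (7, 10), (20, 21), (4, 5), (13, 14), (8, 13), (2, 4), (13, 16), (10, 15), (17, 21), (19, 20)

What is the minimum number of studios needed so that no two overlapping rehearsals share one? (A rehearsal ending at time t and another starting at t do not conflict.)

3

The answer is the maximum number of intervals overlapping at any instant.
starts: [2, 4, 5, 7, 8, 10, 13, 13, 17, 19, 20]
ends:   [4, 5, 6, 10, 13, 14, 15, 16, 20, 21, 21]
s2→1 e4→0 s4→1 e5→0 s5→1 e6→0 s7→1 s8→2 e10→1 s10→2 e13→1 s13→2 s13→3  — peak 3.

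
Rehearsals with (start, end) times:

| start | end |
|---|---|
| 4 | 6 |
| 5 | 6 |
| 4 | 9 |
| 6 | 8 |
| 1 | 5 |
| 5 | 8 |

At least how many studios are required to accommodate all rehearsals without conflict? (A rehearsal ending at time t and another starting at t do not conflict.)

4

Events (time:±→running): 1:+→1 4:+→2 4:+→3 5:-→2 5:+→3 5:+→4 … peak 4.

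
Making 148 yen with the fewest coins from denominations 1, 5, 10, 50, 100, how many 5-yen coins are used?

148 − 1×100→48 − 4×10→8 − 1×5→3 − 3×1→0
Count of 5: 1

1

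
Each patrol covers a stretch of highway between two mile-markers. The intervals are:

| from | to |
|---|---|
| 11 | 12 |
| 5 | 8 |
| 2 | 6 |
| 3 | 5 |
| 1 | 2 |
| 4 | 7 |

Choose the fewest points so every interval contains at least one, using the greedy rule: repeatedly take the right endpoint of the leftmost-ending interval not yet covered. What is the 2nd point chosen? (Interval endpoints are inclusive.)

5

Process intervals by earliest right end; each time one isn't hit yet, stab at its right endpoint.
Sorted: [1,2] [3,5] [2,6] [4,7] [5,8] [11,12]
{[1,2]} hit by 2; {[3,5],[2,6],[4,7],[5,8]} hit by 5; {[11,12]} hit by 12.
Points: 2, 5, 12 (3 total).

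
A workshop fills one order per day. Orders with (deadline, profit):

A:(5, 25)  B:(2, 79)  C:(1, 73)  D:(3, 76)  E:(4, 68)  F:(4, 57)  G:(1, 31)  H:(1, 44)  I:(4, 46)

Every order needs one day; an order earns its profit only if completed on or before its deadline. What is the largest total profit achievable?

321

Sort by profit descending; place each in the latest free slot ≤ its deadline.
Profit order: B=79 D=76 C=73 E=68 F=57 I=46 H=44 G=31 A=25
Assign: B→slot 2, D→slot 3, C→slot 1, E→slot 4, F skipped, I skipped, H skipped, G skipped, A→slot 5.
Slots: [1:C] [2:B] [3:D] [4:E] [5:A]
Profit = 73 + 79 + 76 + 68 + 25 = 321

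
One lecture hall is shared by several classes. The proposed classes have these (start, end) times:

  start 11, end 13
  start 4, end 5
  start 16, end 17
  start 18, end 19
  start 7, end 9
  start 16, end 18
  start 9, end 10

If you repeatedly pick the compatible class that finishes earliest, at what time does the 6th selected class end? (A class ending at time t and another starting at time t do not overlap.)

Order by finish time; keep every interval that doesn't clash with the previous kept one.
Sorted by end: (4,5)  (7,9)  (9,10)  (11,13)  (16,17)  (16,18)  (18,19)
take (4,5); take (7,9); take (9,10); take (11,13); take (16,17); take (18,19).
Selected: (4,5) (7,9) (9,10) (11,13) (16,17) (18,19)

19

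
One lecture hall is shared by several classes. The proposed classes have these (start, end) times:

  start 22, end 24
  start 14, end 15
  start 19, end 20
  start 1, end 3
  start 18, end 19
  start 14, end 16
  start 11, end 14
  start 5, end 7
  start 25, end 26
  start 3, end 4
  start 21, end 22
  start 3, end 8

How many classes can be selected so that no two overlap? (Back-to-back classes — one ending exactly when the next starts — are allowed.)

Order by finish time; keep every interval that doesn't clash with the previous kept one.
By end time: (1,3), (3,4), (5,7), (3,8), (11,14), (14,15), (14,16), (18,19), (19,20), (21,22), (22,24), (25,26).
Pick (1,3); next start ≥ 3 → (3,4); next start ≥ 4 → (5,7); next start ≥ 7 → (11,14); next start ≥ 14 → (14,15); next start ≥ 15 → (18,19); next start ≥ 19 → (19,20); next start ≥ 20 → (21,22); next start ≥ 22 → (22,24); next start ≥ 24 → (25,26).
Selected 10 classes.

10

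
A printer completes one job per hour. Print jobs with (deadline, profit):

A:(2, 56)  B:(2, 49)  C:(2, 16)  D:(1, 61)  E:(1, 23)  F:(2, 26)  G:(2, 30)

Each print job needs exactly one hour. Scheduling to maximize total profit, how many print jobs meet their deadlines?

Take jobs in profit order; each goes to the latest open slot no later than its deadline.
By profit: D(d1,61), A(d2,56), B(d2,49), G(d2,30), F(d2,26), E(d1,23), C(d2,16)
D→slot 1; A→slot 2; B skipped; G skipped; F skipped; E skipped; C skipped.
2 of 7 scheduled.

2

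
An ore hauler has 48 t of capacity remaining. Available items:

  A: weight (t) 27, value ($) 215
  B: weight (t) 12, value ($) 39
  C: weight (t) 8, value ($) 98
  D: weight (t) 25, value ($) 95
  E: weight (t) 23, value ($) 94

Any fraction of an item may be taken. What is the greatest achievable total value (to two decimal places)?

Order: C (98/8=12.25) > A (215/27=7.96) > E (94/23=4.09) > D (95/25=3.80) > B (39/12=3.25)
Fill: take C (8 @ 98) → take A (27 @ 215) → take 13/23 of E → 53.13; 48/48 used.
Total value = 366.13

366.13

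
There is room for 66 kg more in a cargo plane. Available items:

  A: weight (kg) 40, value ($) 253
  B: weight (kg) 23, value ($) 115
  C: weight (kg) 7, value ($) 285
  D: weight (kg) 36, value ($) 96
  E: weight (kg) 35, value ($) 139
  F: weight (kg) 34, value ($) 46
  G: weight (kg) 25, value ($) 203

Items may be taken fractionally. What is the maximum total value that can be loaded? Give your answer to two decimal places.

Ratios (sorted): C 40.71, G 8.12, A 6.33, B 5.00, E 3.97, D 2.67, F 1.35
take C (7 @ 285); take G (25 @ 203); take 34/40 of A → 215.05. Capacity used 66/66.
Total value = 703.05

703.05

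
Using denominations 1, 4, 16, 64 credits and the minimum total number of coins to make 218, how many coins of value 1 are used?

218 − 3×64→26 − 1×16→10 − 2×4→2 − 2×1→0
Count of 1: 2

2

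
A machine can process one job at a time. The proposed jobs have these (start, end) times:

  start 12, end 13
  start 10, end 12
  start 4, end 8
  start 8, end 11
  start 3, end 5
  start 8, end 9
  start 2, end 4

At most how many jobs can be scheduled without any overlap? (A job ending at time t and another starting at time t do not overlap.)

Sorted by end: (2,4)  (3,5)  (4,8)  (8,9)  (8,11)  (10,12)  (12,13)
take (2,4); take (4,8); take (8,9); take (10,12); take (12,13).
Selected 5 jobs.

5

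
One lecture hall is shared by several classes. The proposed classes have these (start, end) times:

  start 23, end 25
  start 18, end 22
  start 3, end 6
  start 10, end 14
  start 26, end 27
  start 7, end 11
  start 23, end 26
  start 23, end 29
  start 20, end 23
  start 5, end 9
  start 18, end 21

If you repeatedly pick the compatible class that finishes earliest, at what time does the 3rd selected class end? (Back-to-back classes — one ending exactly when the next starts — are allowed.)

21

Sorted by end: (3,6)  (5,9)  (7,11)  (10,14)  (18,21)  (18,22)  (20,23)  (23,25)  (23,26)  (26,27)  (23,29)
take (3,6); skip (5,9); take (7,11); take (18,21); skip (20,23); take (23,25); take (26,27); skip (23,29).
Selected: (3,6) (7,11) (18,21) (23,25) (26,27)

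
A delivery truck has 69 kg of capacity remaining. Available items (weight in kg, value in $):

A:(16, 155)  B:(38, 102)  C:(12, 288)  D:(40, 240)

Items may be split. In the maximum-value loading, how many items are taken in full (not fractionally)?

Order: C (288/12=24.00) > A (155/16=9.69) > D (240/40=6.00) > B (102/38=2.68)
Fill: take C (12 @ 288) → take A (16 @ 155) → take D (40 @ 240) → take 1/38 of B → 2.68; 69/69 used.
3 item(s) taken whole; one partial (take 1/38 of B).

3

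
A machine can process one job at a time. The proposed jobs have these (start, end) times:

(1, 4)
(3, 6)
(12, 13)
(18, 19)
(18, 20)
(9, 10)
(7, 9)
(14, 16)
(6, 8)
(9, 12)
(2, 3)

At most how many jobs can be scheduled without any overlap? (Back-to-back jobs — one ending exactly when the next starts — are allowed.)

Greedy by earliest finish: after sorting by end time, pick each interval compatible with the last pick.
Sorted by end: (2,3)  (1,4)  (3,6)  (6,8)  (7,9)  (9,10)  (9,12)  (12,13)  (14,16)  (18,19)  (18,20)
take (2,3); take (3,6); take (6,8); take (9,10); take (12,13); take (14,16); take (18,19).
Selected 7 jobs.

7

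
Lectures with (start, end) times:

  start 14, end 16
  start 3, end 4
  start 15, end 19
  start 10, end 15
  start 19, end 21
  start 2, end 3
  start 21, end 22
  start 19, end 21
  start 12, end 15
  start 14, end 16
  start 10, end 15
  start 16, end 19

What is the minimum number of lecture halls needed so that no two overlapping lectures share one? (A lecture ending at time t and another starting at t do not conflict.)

5

starts: [2, 3, 10, 10, 12, 14, 14, 15, 16, 19, 19, 21]
ends:   [3, 4, 15, 15, 15, 16, 16, 19, 19, 21, 21, 22]
s2→1 e3→0 s3→1 e4→0 s10→1 s10→2 s12→3 s14→4 s14→5  — peak 5.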